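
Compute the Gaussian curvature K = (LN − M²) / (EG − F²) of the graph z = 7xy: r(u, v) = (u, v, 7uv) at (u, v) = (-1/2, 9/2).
K = -196/4044121

Coefficients of the first fundamental form: E = 49*v^2 + 1, F = 49*u*v, G = 49*u^2 + 1.
Coefficients of the second fundamental form: L = 0, M = 7/sqrt(49*u^2 + 49*v^2 + 1), N = 0.
Assemble K = (LN − M²)/(EG − F²) = -49/(2401*u^4 + 4802*u^2*v^2 + 98*u^2 + 2401*v^4 + 98*v^2 + 1). At (u, v) = (-1/2, 9/2): K = -196/4044121.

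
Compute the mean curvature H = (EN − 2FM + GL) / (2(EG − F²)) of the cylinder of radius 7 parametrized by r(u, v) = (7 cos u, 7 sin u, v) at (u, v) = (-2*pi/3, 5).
H = -1/14

With E = 49, F = 0, G = 1, L = -7, M = 0, N = 0, assemble
  H = (EN − 2FM + GL) / (2(EG − F²)) = -1/14.
At (u, v) = (-2*pi/3, 5): H = -1/14.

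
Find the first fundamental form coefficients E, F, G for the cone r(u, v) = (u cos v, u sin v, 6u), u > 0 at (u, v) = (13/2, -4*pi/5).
E = 37;  F = 0;  G = 169/4

Partials: r_u = (cos(v), sin(v), 6), r_v = (-u*sin(v), u*cos(v), 0). As functions of (u, v):
  E = r_u · r_u = 37,
  F = r_u · r_v = 0,
  G = r_v · r_v = u^2.
Evaluating at (u, v) = (13/2, -4*pi/5): E = 37, F = 0, G = 169/4.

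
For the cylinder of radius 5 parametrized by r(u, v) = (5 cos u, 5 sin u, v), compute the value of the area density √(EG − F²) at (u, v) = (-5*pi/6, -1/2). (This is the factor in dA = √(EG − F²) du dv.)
√(EG − F²)|_{(-5*pi/6, -1/2)} = 5

E = 25, F = 0, G = 1, so EG − F² = 25. Taking the positive square root: √(EG − F²) = 5. At (u, v) = (-5*pi/6, -1/2): 5.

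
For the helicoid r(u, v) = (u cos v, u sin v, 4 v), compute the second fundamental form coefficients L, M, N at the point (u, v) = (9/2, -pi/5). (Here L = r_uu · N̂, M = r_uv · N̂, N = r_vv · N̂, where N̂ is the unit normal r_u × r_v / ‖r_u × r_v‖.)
L = 0;  M = -8*sqrt(145)/145;  N = 0

Compute the unit normal N̂(u, v) = (4*sin(v)/sqrt(u^2 + 16), -4*cos(v)/sqrt(u^2 + 16), u/sqrt(u^2 + 16)), and the second partials r_uu, r_uv, r_vv. Take dot products:
  L(u, v) = r_uu · N̂ = 0,
  M(u, v) = r_uv · N̂ = -4/sqrt(u^2 + 16),
  N(u, v) = r_vv · N̂ = 0.
Evaluating at (u, v) = (9/2, -pi/5):
  L = 0, M = -8*sqrt(145)/145, N = 0.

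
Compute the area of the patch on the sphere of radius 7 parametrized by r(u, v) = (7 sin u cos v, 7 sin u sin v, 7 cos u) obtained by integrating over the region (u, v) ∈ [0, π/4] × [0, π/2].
Area = 49*pi*(2 - sqrt(2))/4

Area = ∫∫ √(EG − F²) du dv with √(EG − F²) = 49*Abs(sin(u)). Integrating over [0, π/4] × [0, π/2] gives 49*pi*(2 - sqrt(2))/4.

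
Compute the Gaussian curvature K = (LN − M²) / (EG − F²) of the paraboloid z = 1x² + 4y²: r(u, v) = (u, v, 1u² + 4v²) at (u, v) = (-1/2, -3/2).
K = 4/5329

Coefficients of the first fundamental form: E = 4*u^2 + 1, F = 16*u*v, G = 64*v^2 + 1.
Coefficients of the second fundamental form: L = 2/sqrt(4*u^2 + 64*v^2 + 1), M = 0, N = 8/sqrt(4*u^2 + 64*v^2 + 1).
Assemble K = (LN − M²)/(EG − F²) = 16/(16*u^4 + 512*u^2*v^2 + 8*u^2 + 4096*v^4 + 128*v^2 + 1). At (u, v) = (-1/2, -3/2): K = 4/5329.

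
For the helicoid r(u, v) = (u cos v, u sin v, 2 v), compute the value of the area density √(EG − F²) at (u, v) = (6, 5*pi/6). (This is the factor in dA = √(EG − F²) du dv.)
√(EG − F²)|_{(6, 5*pi/6)} = 2*sqrt(10)

E = 1, F = 0, G = u^2 + 4, so EG − F² = u^2 + 4. Taking the positive square root: √(EG − F²) = sqrt(u^2 + 4). At (u, v) = (6, 5*pi/6): 2*sqrt(10).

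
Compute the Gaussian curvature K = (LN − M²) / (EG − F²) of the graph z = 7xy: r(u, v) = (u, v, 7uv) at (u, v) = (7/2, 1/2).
K = -196/1505529

Coefficients of the first fundamental form: E = 49*v^2 + 1, F = 49*u*v, G = 49*u^2 + 1.
Coefficients of the second fundamental form: L = 0, M = 7/sqrt(49*u^2 + 49*v^2 + 1), N = 0.
Assemble K = (LN − M²)/(EG − F²) = -49/(2401*u^4 + 4802*u^2*v^2 + 98*u^2 + 2401*v^4 + 98*v^2 + 1). At (u, v) = (7/2, 1/2): K = -196/1505529.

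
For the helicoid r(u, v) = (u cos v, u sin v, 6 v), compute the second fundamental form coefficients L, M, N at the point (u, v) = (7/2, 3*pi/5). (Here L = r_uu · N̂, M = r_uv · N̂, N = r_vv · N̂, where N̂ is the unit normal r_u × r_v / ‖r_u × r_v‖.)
L = 0;  M = -12*sqrt(193)/193;  N = 0

Compute the unit normal N̂(u, v) = (6*sin(v)/sqrt(u^2 + 36), -6*cos(v)/sqrt(u^2 + 36), u/sqrt(u^2 + 36)), and the second partials r_uu, r_uv, r_vv. Take dot products:
  L(u, v) = r_uu · N̂ = 0,
  M(u, v) = r_uv · N̂ = -6/sqrt(u^2 + 36),
  N(u, v) = r_vv · N̂ = 0.
Evaluating at (u, v) = (7/2, 3*pi/5):
  L = 0, M = -12*sqrt(193)/193, N = 0.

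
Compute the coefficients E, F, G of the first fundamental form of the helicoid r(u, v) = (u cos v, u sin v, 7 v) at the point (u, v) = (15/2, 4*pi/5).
E = 1;  F = 0;  G = 421/4

Partials: r_u = (cos(v), sin(v), 0), r_v = (-u*sin(v), u*cos(v), 7). As functions of (u, v):
  E = r_u · r_u = 1,
  F = r_u · r_v = 0,
  G = r_v · r_v = u^2 + 49.
Evaluating at (u, v) = (15/2, 4*pi/5): E = 1, F = 0, G = 421/4.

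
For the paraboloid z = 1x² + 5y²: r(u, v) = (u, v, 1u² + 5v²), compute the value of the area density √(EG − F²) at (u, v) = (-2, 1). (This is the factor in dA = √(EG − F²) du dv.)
√(EG − F²)|_{(-2, 1)} = 3*sqrt(13)

E = 4*u^2 + 1, F = 20*u*v, G = 100*v^2 + 1, so EG − F² = 4*u^2 + 100*v^2 + 1. Taking the positive square root: √(EG − F²) = sqrt(4*u^2 + 100*v^2 + 1). At (u, v) = (-2, 1): 3*sqrt(13).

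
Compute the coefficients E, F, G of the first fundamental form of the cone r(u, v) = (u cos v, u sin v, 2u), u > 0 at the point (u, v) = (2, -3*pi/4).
E = 5;  F = 0;  G = 4

Partials: r_u = (cos(v), sin(v), 2), r_v = (-u*sin(v), u*cos(v), 0). As functions of (u, v):
  E = r_u · r_u = 5,
  F = r_u · r_v = 0,
  G = r_v · r_v = u^2.
Evaluating at (u, v) = (2, -3*pi/4): E = 5, F = 0, G = 4.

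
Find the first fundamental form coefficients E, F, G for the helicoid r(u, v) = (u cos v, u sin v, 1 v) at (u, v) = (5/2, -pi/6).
E = 1;  F = 0;  G = 29/4

Partials: r_u = (cos(v), sin(v), 0), r_v = (-u*sin(v), u*cos(v), 1). As functions of (u, v):
  E = r_u · r_u = 1,
  F = r_u · r_v = 0,
  G = r_v · r_v = u^2 + 1.
Evaluating at (u, v) = (5/2, -pi/6): E = 1, F = 0, G = 29/4.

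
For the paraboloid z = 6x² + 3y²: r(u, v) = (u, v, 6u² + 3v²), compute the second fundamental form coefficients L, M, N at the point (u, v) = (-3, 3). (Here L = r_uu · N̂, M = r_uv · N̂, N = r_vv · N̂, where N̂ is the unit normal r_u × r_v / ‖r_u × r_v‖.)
L = 12*sqrt(1621)/1621;  M = 0;  N = 6*sqrt(1621)/1621

Compute the unit normal N̂(u, v) = (-12*u/sqrt(144*u^2 + 36*v^2 + 1), -6*v/sqrt(144*u^2 + 36*v^2 + 1), 1/sqrt(144*u^2 + 36*v^2 + 1)), and the second partials r_uu, r_uv, r_vv. Take dot products:
  L(u, v) = r_uu · N̂ = 12/sqrt(144*u^2 + 36*v^2 + 1),
  M(u, v) = r_uv · N̂ = 0,
  N(u, v) = r_vv · N̂ = 6/sqrt(144*u^2 + 36*v^2 + 1).
Evaluating at (u, v) = (-3, 3):
  L = 12*sqrt(1621)/1621, M = 0, N = 6*sqrt(1621)/1621.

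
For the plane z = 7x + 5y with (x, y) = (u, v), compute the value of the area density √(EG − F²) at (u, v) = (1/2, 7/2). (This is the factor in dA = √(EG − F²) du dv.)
√(EG − F²)|_{(1/2, 7/2)} = 5*sqrt(3)

E = 50, F = 35, G = 26, so EG − F² = 75. Taking the positive square root: √(EG − F²) = 5*sqrt(3). At (u, v) = (1/2, 7/2): 5*sqrt(3).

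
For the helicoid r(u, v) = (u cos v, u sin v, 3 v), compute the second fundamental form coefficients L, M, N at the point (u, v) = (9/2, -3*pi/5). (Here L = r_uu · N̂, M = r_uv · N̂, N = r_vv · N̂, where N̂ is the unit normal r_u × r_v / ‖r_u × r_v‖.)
L = 0;  M = -2*sqrt(13)/13;  N = 0

Compute the unit normal N̂(u, v) = (3*sin(v)/sqrt(u^2 + 9), -3*cos(v)/sqrt(u^2 + 9), u/sqrt(u^2 + 9)), and the second partials r_uu, r_uv, r_vv. Take dot products:
  L(u, v) = r_uu · N̂ = 0,
  M(u, v) = r_uv · N̂ = -3/sqrt(u^2 + 9),
  N(u, v) = r_vv · N̂ = 0.
Evaluating at (u, v) = (9/2, -3*pi/5):
  L = 0, M = -2*sqrt(13)/13, N = 0.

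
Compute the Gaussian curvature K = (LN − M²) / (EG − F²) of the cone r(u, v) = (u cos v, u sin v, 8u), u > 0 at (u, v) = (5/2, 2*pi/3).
K = 0

Coefficients of the first fundamental form: E = 65, F = 0, G = u^2.
Coefficients of the second fundamental form: L = 0, M = 0, N = 8*sqrt(65)*u^2/(65*Abs(u)).
Assemble K = (LN − M²)/(EG − F²) = 0. At (u, v) = (5/2, 2*pi/3): K = 0.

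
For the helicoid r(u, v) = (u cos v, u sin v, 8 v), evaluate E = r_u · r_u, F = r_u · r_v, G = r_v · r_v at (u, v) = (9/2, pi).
E = 1;  F = 0;  G = 337/4

Partials: r_u = (cos(v), sin(v), 0), r_v = (-u*sin(v), u*cos(v), 8). As functions of (u, v):
  E = r_u · r_u = 1,
  F = r_u · r_v = 0,
  G = r_v · r_v = u^2 + 64.
Evaluating at (u, v) = (9/2, pi): E = 1, F = 0, G = 337/4.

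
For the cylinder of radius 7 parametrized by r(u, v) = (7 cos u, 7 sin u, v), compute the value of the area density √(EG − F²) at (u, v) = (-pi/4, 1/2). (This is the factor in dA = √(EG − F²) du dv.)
√(EG − F²)|_{(-pi/4, 1/2)} = 7

E = 49, F = 0, G = 1, so EG − F² = 49. Taking the positive square root: √(EG − F²) = 7. At (u, v) = (-pi/4, 1/2): 7.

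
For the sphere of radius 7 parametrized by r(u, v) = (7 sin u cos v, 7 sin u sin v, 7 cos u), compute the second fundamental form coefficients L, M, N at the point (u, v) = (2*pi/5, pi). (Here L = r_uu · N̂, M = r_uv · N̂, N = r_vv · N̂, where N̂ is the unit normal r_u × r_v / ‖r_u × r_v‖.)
L = -7;  M = 0;  N = -35/8 - 7*sqrt(5)/8

Compute the unit normal N̂(u, v) = (sin(u)^2*cos(v)/Abs(sin(u)), sin(u)^2*sin(v)/Abs(sin(u)), sin(2*u)/(2*Abs(sin(u)))), and the second partials r_uu, r_uv, r_vv. Take dot products:
  L(u, v) = r_uu · N̂ = -7*sin(u)/Abs(sin(u)),
  M(u, v) = r_uv · N̂ = 0,
  N(u, v) = r_vv · N̂ = -7*sin(u)^3/Abs(sin(u)).
Evaluating at (u, v) = (2*pi/5, pi):
  L = -7, M = 0, N = -35/8 - 7*sqrt(5)/8.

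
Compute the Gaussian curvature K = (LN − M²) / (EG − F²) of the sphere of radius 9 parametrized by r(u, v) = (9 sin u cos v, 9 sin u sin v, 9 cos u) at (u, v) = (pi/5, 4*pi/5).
K = 1/81

Coefficients of the first fundamental form: E = 81, F = 0, G = 81*sin(u)^2.
Coefficients of the second fundamental form: L = -9*sin(u)/Abs(sin(u)), M = 0, N = -9*sin(u)^3/Abs(sin(u)).
Assemble K = (LN − M²)/(EG − F²) = 1/81. At (u, v) = (pi/5, 4*pi/5): K = 1/81.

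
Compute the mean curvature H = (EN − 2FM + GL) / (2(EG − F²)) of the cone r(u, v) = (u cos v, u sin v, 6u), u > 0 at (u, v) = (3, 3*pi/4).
H = sqrt(37)/37

With E = 37, F = 0, G = u^2, L = 0, M = 0, N = 6*sqrt(37)*u^2/(37*Abs(u)), assemble
  H = (EN − 2FM + GL) / (2(EG − F²)) = 3*sqrt(37)/(37*Abs(u)).
At (u, v) = (3, 3*pi/4): H = sqrt(37)/37.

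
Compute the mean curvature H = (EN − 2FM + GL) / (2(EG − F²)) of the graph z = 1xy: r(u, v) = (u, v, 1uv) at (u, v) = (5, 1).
H = -5*sqrt(3)/243

With E = v^2 + 1, F = u*v, G = u^2 + 1, L = 0, M = 1/sqrt(u^2 + v^2 + 1), N = 0, assemble
  H = (EN − 2FM + GL) / (2(EG − F²)) = -u*v/(u^2 + v^2 + 1)^(3/2).
At (u, v) = (5, 1): H = -5*sqrt(3)/243.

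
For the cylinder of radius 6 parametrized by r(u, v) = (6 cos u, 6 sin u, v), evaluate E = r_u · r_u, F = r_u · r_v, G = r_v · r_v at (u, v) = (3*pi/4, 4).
E = 36;  F = 0;  G = 1

Partials: r_u = (-6*sin(u), 6*cos(u), 0), r_v = (0, 0, 1). As functions of (u, v):
  E = r_u · r_u = 36,
  F = r_u · r_v = 0,
  G = r_v · r_v = 1.
Evaluating at (u, v) = (3*pi/4, 4): E = 36, F = 0, G = 1.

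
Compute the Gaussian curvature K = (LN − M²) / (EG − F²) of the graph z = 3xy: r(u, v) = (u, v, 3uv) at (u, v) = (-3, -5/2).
K = -144/305809

Coefficients of the first fundamental form: E = 9*v^2 + 1, F = 9*u*v, G = 9*u^2 + 1.
Coefficients of the second fundamental form: L = 0, M = 3/sqrt(9*u^2 + 9*v^2 + 1), N = 0.
Assemble K = (LN − M²)/(EG − F²) = -9/(81*u^4 + 162*u^2*v^2 + 18*u^2 + 81*v^4 + 18*v^2 + 1). At (u, v) = (-3, -5/2): K = -144/305809.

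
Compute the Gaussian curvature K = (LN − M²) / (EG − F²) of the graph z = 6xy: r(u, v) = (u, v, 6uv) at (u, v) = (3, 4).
K = -36/811801

Coefficients of the first fundamental form: E = 36*v^2 + 1, F = 36*u*v, G = 36*u^2 + 1.
Coefficients of the second fundamental form: L = 0, M = 6/sqrt(36*u^2 + 36*v^2 + 1), N = 0.
Assemble K = (LN − M²)/(EG − F²) = -36/(1296*u^4 + 2592*u^2*v^2 + 72*u^2 + 1296*v^4 + 72*v^2 + 1). At (u, v) = (3, 4): K = -36/811801.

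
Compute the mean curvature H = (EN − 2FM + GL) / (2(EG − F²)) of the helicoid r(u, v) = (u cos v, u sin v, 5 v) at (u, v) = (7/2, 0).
H = 0

With E = 1, F = 0, G = u^2 + 25, L = 0, M = -5/sqrt(u^2 + 25), N = 0, assemble
  H = (EN − 2FM + GL) / (2(EG − F²)) = 0.
At (u, v) = (7/2, 0): H = 0.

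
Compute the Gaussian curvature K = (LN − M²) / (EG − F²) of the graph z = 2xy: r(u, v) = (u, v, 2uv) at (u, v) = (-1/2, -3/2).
K = -4/121

Coefficients of the first fundamental form: E = 4*v^2 + 1, F = 4*u*v, G = 4*u^2 + 1.
Coefficients of the second fundamental form: L = 0, M = 2/sqrt(4*u^2 + 4*v^2 + 1), N = 0.
Assemble K = (LN − M²)/(EG − F²) = -4/(16*u^4 + 32*u^2*v^2 + 8*u^2 + 16*v^4 + 8*v^2 + 1). At (u, v) = (-1/2, -3/2): K = -4/121.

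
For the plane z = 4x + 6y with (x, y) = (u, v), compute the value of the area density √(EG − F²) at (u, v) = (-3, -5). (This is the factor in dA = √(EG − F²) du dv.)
√(EG − F²)|_{(-3, -5)} = sqrt(53)

E = 17, F = 24, G = 37, so EG − F² = 53. Taking the positive square root: √(EG − F²) = sqrt(53). At (u, v) = (-3, -5): sqrt(53).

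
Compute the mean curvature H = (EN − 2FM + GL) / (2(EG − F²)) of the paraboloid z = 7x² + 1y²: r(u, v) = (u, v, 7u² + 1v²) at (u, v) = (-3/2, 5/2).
H = 624*sqrt(467)/218089

With E = 196*u^2 + 1, F = 28*u*v, G = 4*v^2 + 1, L = 14/sqrt(196*u^2 + 4*v^2 + 1), M = 0, N = 2/sqrt(196*u^2 + 4*v^2 + 1), assemble
  H = (EN − 2FM + GL) / (2(EG − F²)) = 4*(49*u^2 + 7*v^2 + 2)/(196*u^2 + 4*v^2 + 1)^(3/2).
At (u, v) = (-3/2, 5/2): H = 624*sqrt(467)/218089.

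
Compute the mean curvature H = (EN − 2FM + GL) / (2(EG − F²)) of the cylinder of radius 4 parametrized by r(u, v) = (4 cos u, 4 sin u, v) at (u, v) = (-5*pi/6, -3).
H = -1/8

With E = 16, F = 0, G = 1, L = -4, M = 0, N = 0, assemble
  H = (EN − 2FM + GL) / (2(EG − F²)) = -1/8.
At (u, v) = (-5*pi/6, -3): H = -1/8.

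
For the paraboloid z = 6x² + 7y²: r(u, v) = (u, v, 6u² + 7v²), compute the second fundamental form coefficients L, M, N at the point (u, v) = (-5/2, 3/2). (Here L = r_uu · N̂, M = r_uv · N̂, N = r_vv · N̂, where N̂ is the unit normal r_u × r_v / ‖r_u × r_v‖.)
L = 6*sqrt(1342)/671;  M = 0;  N = 7*sqrt(1342)/671

Compute the unit normal N̂(u, v) = (-12*u/sqrt(144*u^2 + 196*v^2 + 1), -14*v/sqrt(144*u^2 + 196*v^2 + 1), 1/sqrt(144*u^2 + 196*v^2 + 1)), and the second partials r_uu, r_uv, r_vv. Take dot products:
  L(u, v) = r_uu · N̂ = 12/sqrt(144*u^2 + 196*v^2 + 1),
  M(u, v) = r_uv · N̂ = 0,
  N(u, v) = r_vv · N̂ = 14/sqrt(144*u^2 + 196*v^2 + 1).
Evaluating at (u, v) = (-5/2, 3/2):
  L = 6*sqrt(1342)/671, M = 0, N = 7*sqrt(1342)/671.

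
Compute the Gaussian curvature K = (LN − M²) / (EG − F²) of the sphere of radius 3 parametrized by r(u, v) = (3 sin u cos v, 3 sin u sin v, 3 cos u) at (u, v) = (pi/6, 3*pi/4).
K = 1/9

Coefficients of the first fundamental form: E = 9, F = 0, G = 9*sin(u)^2.
Coefficients of the second fundamental form: L = -3*sin(u)/Abs(sin(u)), M = 0, N = -3*sin(u)^3/Abs(sin(u)).
Assemble K = (LN − M²)/(EG − F²) = 1/9. At (u, v) = (pi/6, 3*pi/4): K = 1/9.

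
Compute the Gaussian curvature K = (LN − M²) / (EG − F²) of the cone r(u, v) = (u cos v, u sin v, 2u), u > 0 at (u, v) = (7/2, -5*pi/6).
K = 0

Coefficients of the first fundamental form: E = 5, F = 0, G = u^2.
Coefficients of the second fundamental form: L = 0, M = 0, N = 2*sqrt(5)*u^2/(5*Abs(u)).
Assemble K = (LN − M²)/(EG − F²) = 0. At (u, v) = (7/2, -5*pi/6): K = 0.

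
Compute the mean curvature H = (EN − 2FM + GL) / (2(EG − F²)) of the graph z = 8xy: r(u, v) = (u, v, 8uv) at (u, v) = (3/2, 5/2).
H = -384*sqrt(545)/59405

With E = 64*v^2 + 1, F = 64*u*v, G = 64*u^2 + 1, L = 0, M = 8/sqrt(64*u^2 + 64*v^2 + 1), N = 0, assemble
  H = (EN − 2FM + GL) / (2(EG − F²)) = -512*u*v/(64*u^2 + 64*v^2 + 1)^(3/2).
At (u, v) = (3/2, 5/2): H = -384*sqrt(545)/59405.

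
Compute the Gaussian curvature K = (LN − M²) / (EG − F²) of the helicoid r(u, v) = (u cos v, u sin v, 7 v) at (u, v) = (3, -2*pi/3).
K = -49/3364

Coefficients of the first fundamental form: E = 1, F = 0, G = u^2 + 49.
Coefficients of the second fundamental form: L = 0, M = -7/sqrt(u^2 + 49), N = 0.
Assemble K = (LN − M²)/(EG − F²) = -49/(u^2 + 49)^2. At (u, v) = (3, -2*pi/3): K = -49/3364.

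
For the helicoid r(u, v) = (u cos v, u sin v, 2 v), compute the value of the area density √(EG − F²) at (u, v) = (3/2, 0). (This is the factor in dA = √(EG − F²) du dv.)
√(EG − F²)|_{(3/2, 0)} = 5/2

E = 1, F = 0, G = u^2 + 4, so EG − F² = u^2 + 4. Taking the positive square root: √(EG − F²) = sqrt(u^2 + 4). At (u, v) = (3/2, 0): 5/2.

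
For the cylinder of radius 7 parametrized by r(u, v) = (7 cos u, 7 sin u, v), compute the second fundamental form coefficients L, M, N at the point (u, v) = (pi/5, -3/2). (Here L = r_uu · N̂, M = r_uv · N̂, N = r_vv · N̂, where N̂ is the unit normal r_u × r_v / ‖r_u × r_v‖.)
L = -7;  M = 0;  N = 0

Compute the unit normal N̂(u, v) = (cos(u), sin(u), 0), and the second partials r_uu, r_uv, r_vv. Take dot products:
  L(u, v) = r_uu · N̂ = -7,
  M(u, v) = r_uv · N̂ = 0,
  N(u, v) = r_vv · N̂ = 0.
Evaluating at (u, v) = (pi/5, -3/2):
  L = -7, M = 0, N = 0.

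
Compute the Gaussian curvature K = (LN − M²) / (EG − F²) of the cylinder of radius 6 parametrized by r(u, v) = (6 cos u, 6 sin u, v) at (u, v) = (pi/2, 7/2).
K = 0

Coefficients of the first fundamental form: E = 36, F = 0, G = 1.
Coefficients of the second fundamental form: L = -6, M = 0, N = 0.
Assemble K = (LN − M²)/(EG − F²) = 0. At (u, v) = (pi/2, 7/2): K = 0.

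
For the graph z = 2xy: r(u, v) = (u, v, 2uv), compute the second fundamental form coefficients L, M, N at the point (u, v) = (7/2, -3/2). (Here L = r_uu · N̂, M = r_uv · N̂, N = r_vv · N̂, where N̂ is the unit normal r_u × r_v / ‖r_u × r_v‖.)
L = 0;  M = 2*sqrt(59)/59;  N = 0

Compute the unit normal N̂(u, v) = (-2*v/sqrt(4*u^2 + 4*v^2 + 1), -2*u/sqrt(4*u^2 + 4*v^2 + 1), 1/sqrt(4*u^2 + 4*v^2 + 1)), and the second partials r_uu, r_uv, r_vv. Take dot products:
  L(u, v) = r_uu · N̂ = 0,
  M(u, v) = r_uv · N̂ = 2/sqrt(4*u^2 + 4*v^2 + 1),
  N(u, v) = r_vv · N̂ = 0.
Evaluating at (u, v) = (7/2, -3/2):
  L = 0, M = 2*sqrt(59)/59, N = 0.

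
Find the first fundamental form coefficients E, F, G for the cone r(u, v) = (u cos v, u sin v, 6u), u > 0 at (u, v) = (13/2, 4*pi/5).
E = 37;  F = 0;  G = 169/4

Partials: r_u = (cos(v), sin(v), 6), r_v = (-u*sin(v), u*cos(v), 0). As functions of (u, v):
  E = r_u · r_u = 37,
  F = r_u · r_v = 0,
  G = r_v · r_v = u^2.
Evaluating at (u, v) = (13/2, 4*pi/5): E = 37, F = 0, G = 169/4.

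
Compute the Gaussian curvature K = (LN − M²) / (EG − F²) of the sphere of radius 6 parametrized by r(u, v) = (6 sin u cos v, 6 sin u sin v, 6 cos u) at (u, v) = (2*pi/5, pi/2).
K = 1/36

Coefficients of the first fundamental form: E = 36, F = 0, G = 36*sin(u)^2.
Coefficients of the second fundamental form: L = -6*sin(u)/Abs(sin(u)), M = 0, N = -6*sin(u)^3/Abs(sin(u)).
Assemble K = (LN − M²)/(EG − F²) = 1/36. At (u, v) = (2*pi/5, pi/2): K = 1/36.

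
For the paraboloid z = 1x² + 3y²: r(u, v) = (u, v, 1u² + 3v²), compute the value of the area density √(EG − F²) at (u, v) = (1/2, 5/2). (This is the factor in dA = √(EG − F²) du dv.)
√(EG − F²)|_{(1/2, 5/2)} = sqrt(227)

E = 4*u^2 + 1, F = 12*u*v, G = 36*v^2 + 1, so EG − F² = 4*u^2 + 36*v^2 + 1. Taking the positive square root: √(EG − F²) = sqrt(4*u^2 + 36*v^2 + 1). At (u, v) = (1/2, 5/2): sqrt(227).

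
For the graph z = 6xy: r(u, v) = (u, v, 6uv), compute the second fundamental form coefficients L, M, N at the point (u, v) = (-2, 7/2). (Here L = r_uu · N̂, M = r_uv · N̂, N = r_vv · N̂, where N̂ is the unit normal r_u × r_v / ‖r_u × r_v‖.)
L = 0;  M = 3*sqrt(586)/293;  N = 0

Compute the unit normal N̂(u, v) = (-6*v/sqrt(36*u^2 + 36*v^2 + 1), -6*u/sqrt(36*u^2 + 36*v^2 + 1), 1/sqrt(36*u^2 + 36*v^2 + 1)), and the second partials r_uu, r_uv, r_vv. Take dot products:
  L(u, v) = r_uu · N̂ = 0,
  M(u, v) = r_uv · N̂ = 6/sqrt(36*u^2 + 36*v^2 + 1),
  N(u, v) = r_vv · N̂ = 0.
Evaluating at (u, v) = (-2, 7/2):
  L = 0, M = 3*sqrt(586)/293, N = 0.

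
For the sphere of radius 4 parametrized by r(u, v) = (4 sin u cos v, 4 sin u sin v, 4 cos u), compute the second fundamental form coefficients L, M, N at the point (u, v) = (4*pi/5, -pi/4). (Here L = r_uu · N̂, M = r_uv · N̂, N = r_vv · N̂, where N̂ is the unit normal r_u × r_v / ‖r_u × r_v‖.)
L = -4;  M = 0;  N = -5/2 + sqrt(5)/2

Compute the unit normal N̂(u, v) = (sin(u)^2*cos(v)/Abs(sin(u)), sin(u)^2*sin(v)/Abs(sin(u)), sin(2*u)/(2*Abs(sin(u)))), and the second partials r_uu, r_uv, r_vv. Take dot products:
  L(u, v) = r_uu · N̂ = -4*sin(u)/Abs(sin(u)),
  M(u, v) = r_uv · N̂ = 0,
  N(u, v) = r_vv · N̂ = -4*sin(u)^3/Abs(sin(u)).
Evaluating at (u, v) = (4*pi/5, -pi/4):
  L = -4, M = 0, N = -5/2 + sqrt(5)/2.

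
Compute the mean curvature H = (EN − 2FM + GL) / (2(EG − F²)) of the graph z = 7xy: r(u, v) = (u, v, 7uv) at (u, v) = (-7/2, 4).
H = 38416*sqrt(5541)/30702681

With E = 49*v^2 + 1, F = 49*u*v, G = 49*u^2 + 1, L = 0, M = 7/sqrt(49*u^2 + 49*v^2 + 1), N = 0, assemble
  H = (EN − 2FM + GL) / (2(EG − F²)) = -343*u*v/(49*u^2 + 49*v^2 + 1)^(3/2).
At (u, v) = (-7/2, 4): H = 38416*sqrt(5541)/30702681.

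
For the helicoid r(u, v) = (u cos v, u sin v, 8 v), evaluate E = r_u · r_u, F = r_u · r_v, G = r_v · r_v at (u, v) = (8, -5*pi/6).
E = 1;  F = 0;  G = 128

Partials: r_u = (cos(v), sin(v), 0), r_v = (-u*sin(v), u*cos(v), 8). As functions of (u, v):
  E = r_u · r_u = 1,
  F = r_u · r_v = 0,
  G = r_v · r_v = u^2 + 64.
Evaluating at (u, v) = (8, -5*pi/6): E = 1, F = 0, G = 128.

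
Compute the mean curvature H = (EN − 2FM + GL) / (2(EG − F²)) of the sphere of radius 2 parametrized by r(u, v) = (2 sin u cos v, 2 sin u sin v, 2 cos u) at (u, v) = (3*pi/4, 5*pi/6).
H = -1/2

With E = 4, F = 0, G = 4*sin(u)^2, L = -2*sin(u)/Abs(sin(u)), M = 0, N = -2*sin(u)^3/Abs(sin(u)), assemble
  H = (EN − 2FM + GL) / (2(EG − F²)) = -sin(u)/(2*Abs(sin(u))).
At (u, v) = (3*pi/4, 5*pi/6): H = -1/2.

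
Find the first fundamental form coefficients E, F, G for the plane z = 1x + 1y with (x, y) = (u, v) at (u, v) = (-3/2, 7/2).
E = 2;  F = 1;  G = 2

Partials: r_u = (1, 0, 1), r_v = (0, 1, 1). As functions of (u, v):
  E = r_u · r_u = 2,
  F = r_u · r_v = 1,
  G = r_v · r_v = 2.
Evaluating at (u, v) = (-3/2, 7/2): E = 2, F = 1, G = 2.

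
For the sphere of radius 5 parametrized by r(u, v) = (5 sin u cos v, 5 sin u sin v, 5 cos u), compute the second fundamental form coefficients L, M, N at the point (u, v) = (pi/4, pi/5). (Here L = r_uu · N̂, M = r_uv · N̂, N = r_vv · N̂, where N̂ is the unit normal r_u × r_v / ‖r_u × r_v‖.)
L = -5;  M = 0;  N = -5/2

Compute the unit normal N̂(u, v) = (sin(u)^2*cos(v)/Abs(sin(u)), sin(u)^2*sin(v)/Abs(sin(u)), sin(2*u)/(2*Abs(sin(u)))), and the second partials r_uu, r_uv, r_vv. Take dot products:
  L(u, v) = r_uu · N̂ = -5*sin(u)/Abs(sin(u)),
  M(u, v) = r_uv · N̂ = 0,
  N(u, v) = r_vv · N̂ = -5*sin(u)^3/Abs(sin(u)).
Evaluating at (u, v) = (pi/4, pi/5):
  L = -5, M = 0, N = -5/2.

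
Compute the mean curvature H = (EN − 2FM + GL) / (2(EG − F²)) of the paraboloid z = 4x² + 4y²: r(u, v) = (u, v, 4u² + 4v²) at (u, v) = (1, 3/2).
H = 840*sqrt(209)/43681

With E = 64*u^2 + 1, F = 64*u*v, G = 64*v^2 + 1, L = 8/sqrt(64*u^2 + 64*v^2 + 1), M = 0, N = 8/sqrt(64*u^2 + 64*v^2 + 1), assemble
  H = (EN − 2FM + GL) / (2(EG − F²)) = 8*(32*u^2 + 32*v^2 + 1)/(64*u^2 + 64*v^2 + 1)^(3/2).
At (u, v) = (1, 3/2): H = 840*sqrt(209)/43681.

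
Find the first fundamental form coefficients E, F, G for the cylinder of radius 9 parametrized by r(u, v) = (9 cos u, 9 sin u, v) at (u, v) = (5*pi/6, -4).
E = 81;  F = 0;  G = 1

Partials: r_u = (-9*sin(u), 9*cos(u), 0), r_v = (0, 0, 1). As functions of (u, v):
  E = r_u · r_u = 81,
  F = r_u · r_v = 0,
  G = r_v · r_v = 1.
Evaluating at (u, v) = (5*pi/6, -4): E = 81, F = 0, G = 1.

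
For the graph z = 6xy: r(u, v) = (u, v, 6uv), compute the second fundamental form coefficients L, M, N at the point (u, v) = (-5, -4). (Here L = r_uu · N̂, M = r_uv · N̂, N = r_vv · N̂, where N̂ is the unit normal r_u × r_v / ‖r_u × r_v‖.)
L = 0;  M = 6*sqrt(1477)/1477;  N = 0

Compute the unit normal N̂(u, v) = (-6*v/sqrt(36*u^2 + 36*v^2 + 1), -6*u/sqrt(36*u^2 + 36*v^2 + 1), 1/sqrt(36*u^2 + 36*v^2 + 1)), and the second partials r_uu, r_uv, r_vv. Take dot products:
  L(u, v) = r_uu · N̂ = 0,
  M(u, v) = r_uv · N̂ = 6/sqrt(36*u^2 + 36*v^2 + 1),
  N(u, v) = r_vv · N̂ = 0.
Evaluating at (u, v) = (-5, -4):
  L = 0, M = 6*sqrt(1477)/1477, N = 0.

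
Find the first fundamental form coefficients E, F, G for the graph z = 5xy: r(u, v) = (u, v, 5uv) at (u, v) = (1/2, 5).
E = 626;  F = 125/2;  G = 29/4

Partials: r_u = (1, 0, 5*v), r_v = (0, 1, 5*u). As functions of (u, v):
  E = r_u · r_u = 25*v^2 + 1,
  F = r_u · r_v = 25*u*v,
  G = r_v · r_v = 25*u^2 + 1.
Evaluating at (u, v) = (1/2, 5): E = 626, F = 125/2, G = 29/4.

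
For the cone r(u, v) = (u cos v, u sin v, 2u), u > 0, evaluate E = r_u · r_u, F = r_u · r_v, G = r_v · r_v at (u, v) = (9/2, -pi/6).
E = 5;  F = 0;  G = 81/4

Partials: r_u = (cos(v), sin(v), 2), r_v = (-u*sin(v), u*cos(v), 0). As functions of (u, v):
  E = r_u · r_u = 5,
  F = r_u · r_v = 0,
  G = r_v · r_v = u^2.
Evaluating at (u, v) = (9/2, -pi/6): E = 5, F = 0, G = 81/4.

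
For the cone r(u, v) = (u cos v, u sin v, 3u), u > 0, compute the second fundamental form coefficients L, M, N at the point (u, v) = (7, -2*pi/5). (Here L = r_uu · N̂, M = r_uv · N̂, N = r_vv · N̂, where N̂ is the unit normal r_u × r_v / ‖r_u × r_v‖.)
L = 0;  M = 0;  N = 21*sqrt(10)/10

Compute the unit normal N̂(u, v) = (-3*sqrt(10)*u*cos(v)/(10*Abs(u)), -3*sqrt(10)*u*sin(v)/(10*Abs(u)), sqrt(10)*u/(10*Abs(u))), and the second partials r_uu, r_uv, r_vv. Take dot products:
  L(u, v) = r_uu · N̂ = 0,
  M(u, v) = r_uv · N̂ = 0,
  N(u, v) = r_vv · N̂ = 3*sqrt(10)*u^2/(10*Abs(u)).
Evaluating at (u, v) = (7, -2*pi/5):
  L = 0, M = 0, N = 21*sqrt(10)/10.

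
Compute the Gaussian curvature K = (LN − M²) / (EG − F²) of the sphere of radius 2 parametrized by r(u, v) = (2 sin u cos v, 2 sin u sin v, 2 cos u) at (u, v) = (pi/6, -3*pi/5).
K = 1/4

Coefficients of the first fundamental form: E = 4, F = 0, G = 4*sin(u)^2.
Coefficients of the second fundamental form: L = -2*sin(u)/Abs(sin(u)), M = 0, N = -2*sin(u)^3/Abs(sin(u)).
Assemble K = (LN − M²)/(EG − F²) = 1/4. At (u, v) = (pi/6, -3*pi/5): K = 1/4.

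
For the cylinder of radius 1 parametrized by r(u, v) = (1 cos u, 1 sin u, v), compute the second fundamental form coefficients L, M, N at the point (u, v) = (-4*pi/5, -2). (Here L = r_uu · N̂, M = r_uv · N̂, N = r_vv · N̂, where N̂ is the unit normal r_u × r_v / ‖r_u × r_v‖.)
L = -1;  M = 0;  N = 0

Compute the unit normal N̂(u, v) = (cos(u), sin(u), 0), and the second partials r_uu, r_uv, r_vv. Take dot products:
  L(u, v) = r_uu · N̂ = -1,
  M(u, v) = r_uv · N̂ = 0,
  N(u, v) = r_vv · N̂ = 0.
Evaluating at (u, v) = (-4*pi/5, -2):
  L = -1, M = 0, N = 0.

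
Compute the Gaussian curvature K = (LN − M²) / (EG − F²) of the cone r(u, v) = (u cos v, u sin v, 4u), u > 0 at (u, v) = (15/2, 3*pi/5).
K = 0

Coefficients of the first fundamental form: E = 17, F = 0, G = u^2.
Coefficients of the second fundamental form: L = 0, M = 0, N = 4*sqrt(17)*u^2/(17*Abs(u)).
Assemble K = (LN − M²)/(EG − F²) = 0. At (u, v) = (15/2, 3*pi/5): K = 0.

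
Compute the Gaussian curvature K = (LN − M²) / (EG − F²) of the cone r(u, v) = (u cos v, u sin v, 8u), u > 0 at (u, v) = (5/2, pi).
K = 0

Coefficients of the first fundamental form: E = 65, F = 0, G = u^2.
Coefficients of the second fundamental form: L = 0, M = 0, N = 8*sqrt(65)*u^2/(65*Abs(u)).
Assemble K = (LN − M²)/(EG − F²) = 0. At (u, v) = (5/2, pi): K = 0.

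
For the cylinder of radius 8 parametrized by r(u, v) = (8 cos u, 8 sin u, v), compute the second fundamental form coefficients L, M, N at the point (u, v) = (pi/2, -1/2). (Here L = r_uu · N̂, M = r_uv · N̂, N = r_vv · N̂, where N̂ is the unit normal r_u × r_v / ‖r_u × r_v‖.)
L = -8;  M = 0;  N = 0

Compute the unit normal N̂(u, v) = (cos(u), sin(u), 0), and the second partials r_uu, r_uv, r_vv. Take dot products:
  L(u, v) = r_uu · N̂ = -8,
  M(u, v) = r_uv · N̂ = 0,
  N(u, v) = r_vv · N̂ = 0.
Evaluating at (u, v) = (pi/2, -1/2):
  L = -8, M = 0, N = 0.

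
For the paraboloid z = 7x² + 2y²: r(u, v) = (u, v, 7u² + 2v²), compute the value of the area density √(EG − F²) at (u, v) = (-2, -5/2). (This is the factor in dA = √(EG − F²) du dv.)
√(EG − F²)|_{(-2, -5/2)} = sqrt(885)

E = 196*u^2 + 1, F = 56*u*v, G = 16*v^2 + 1, so EG − F² = 196*u^2 + 16*v^2 + 1. Taking the positive square root: √(EG − F²) = sqrt(196*u^2 + 16*v^2 + 1). At (u, v) = (-2, -5/2): sqrt(885).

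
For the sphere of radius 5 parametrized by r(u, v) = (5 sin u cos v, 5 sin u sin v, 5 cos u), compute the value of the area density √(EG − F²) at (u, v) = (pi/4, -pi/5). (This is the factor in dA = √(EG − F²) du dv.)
√(EG − F²)|_{(pi/4, -pi/5)} = 25*sqrt(2)/2

E = 25, F = 0, G = 25*sin(u)^2, so EG − F² = 625*sin(u)^2. Taking the positive square root: √(EG − F²) = 25*Abs(sin(u)). At (u, v) = (pi/4, -pi/5): 25*sqrt(2)/2.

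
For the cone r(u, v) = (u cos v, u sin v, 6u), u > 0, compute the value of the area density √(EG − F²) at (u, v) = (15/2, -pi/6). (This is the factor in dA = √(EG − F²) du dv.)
√(EG − F²)|_{(15/2, -pi/6)} = 15*sqrt(37)/2

E = 37, F = 0, G = u^2, so EG − F² = 37*u^2. Taking the positive square root: √(EG − F²) = sqrt(37)*Abs(u). At (u, v) = (15/2, -pi/6): 15*sqrt(37)/2.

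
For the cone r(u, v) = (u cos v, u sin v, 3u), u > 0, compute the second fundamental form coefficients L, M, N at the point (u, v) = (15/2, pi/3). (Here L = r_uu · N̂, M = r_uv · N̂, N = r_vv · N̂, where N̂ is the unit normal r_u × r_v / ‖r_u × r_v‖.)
L = 0;  M = 0;  N = 9*sqrt(10)/4

Compute the unit normal N̂(u, v) = (-3*sqrt(10)*u*cos(v)/(10*Abs(u)), -3*sqrt(10)*u*sin(v)/(10*Abs(u)), sqrt(10)*u/(10*Abs(u))), and the second partials r_uu, r_uv, r_vv. Take dot products:
  L(u, v) = r_uu · N̂ = 0,
  M(u, v) = r_uv · N̂ = 0,
  N(u, v) = r_vv · N̂ = 3*sqrt(10)*u^2/(10*Abs(u)).
Evaluating at (u, v) = (15/2, pi/3):
  L = 0, M = 0, N = 9*sqrt(10)/4.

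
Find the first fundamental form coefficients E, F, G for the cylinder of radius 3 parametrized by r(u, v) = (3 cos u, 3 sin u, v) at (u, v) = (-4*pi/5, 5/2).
E = 9;  F = 0;  G = 1

Partials: r_u = (-3*sin(u), 3*cos(u), 0), r_v = (0, 0, 1). As functions of (u, v):
  E = r_u · r_u = 9,
  F = r_u · r_v = 0,
  G = r_v · r_v = 1.
Evaluating at (u, v) = (-4*pi/5, 5/2): E = 9, F = 0, G = 1.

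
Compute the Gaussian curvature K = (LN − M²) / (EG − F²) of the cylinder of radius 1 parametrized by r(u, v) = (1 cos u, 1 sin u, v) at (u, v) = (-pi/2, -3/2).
K = 0

Coefficients of the first fundamental form: E = 1, F = 0, G = 1.
Coefficients of the second fundamental form: L = -1, M = 0, N = 0.
Assemble K = (LN − M²)/(EG − F²) = 0. At (u, v) = (-pi/2, -3/2): K = 0.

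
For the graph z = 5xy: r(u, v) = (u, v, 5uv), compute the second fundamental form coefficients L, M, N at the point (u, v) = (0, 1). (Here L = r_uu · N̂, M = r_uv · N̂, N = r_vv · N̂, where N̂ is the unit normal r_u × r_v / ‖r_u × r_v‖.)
L = 0;  M = 5*sqrt(26)/26;  N = 0

Compute the unit normal N̂(u, v) = (-5*v/sqrt(25*u^2 + 25*v^2 + 1), -5*u/sqrt(25*u^2 + 25*v^2 + 1), 1/sqrt(25*u^2 + 25*v^2 + 1)), and the second partials r_uu, r_uv, r_vv. Take dot products:
  L(u, v) = r_uu · N̂ = 0,
  M(u, v) = r_uv · N̂ = 5/sqrt(25*u^2 + 25*v^2 + 1),
  N(u, v) = r_vv · N̂ = 0.
Evaluating at (u, v) = (0, 1):
  L = 0, M = 5*sqrt(26)/26, N = 0.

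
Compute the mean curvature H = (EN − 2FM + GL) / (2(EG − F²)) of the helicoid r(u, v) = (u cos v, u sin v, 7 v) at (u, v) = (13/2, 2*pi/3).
H = 0

With E = 1, F = 0, G = u^2 + 49, L = 0, M = -7/sqrt(u^2 + 49), N = 0, assemble
  H = (EN − 2FM + GL) / (2(EG − F²)) = 0.
At (u, v) = (13/2, 2*pi/3): H = 0.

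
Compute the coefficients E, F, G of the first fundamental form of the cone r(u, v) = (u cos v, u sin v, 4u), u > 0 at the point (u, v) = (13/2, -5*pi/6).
E = 17;  F = 0;  G = 169/4

Partials: r_u = (cos(v), sin(v), 4), r_v = (-u*sin(v), u*cos(v), 0). As functions of (u, v):
  E = r_u · r_u = 17,
  F = r_u · r_v = 0,
  G = r_v · r_v = u^2.
Evaluating at (u, v) = (13/2, -5*pi/6): E = 17, F = 0, G = 169/4.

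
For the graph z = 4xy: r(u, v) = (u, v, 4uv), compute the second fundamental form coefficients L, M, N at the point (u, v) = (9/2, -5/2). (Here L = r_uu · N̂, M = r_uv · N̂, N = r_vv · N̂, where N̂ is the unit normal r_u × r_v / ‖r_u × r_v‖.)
L = 0;  M = 4*sqrt(17)/85;  N = 0

Compute the unit normal N̂(u, v) = (-4*v/sqrt(16*u^2 + 16*v^2 + 1), -4*u/sqrt(16*u^2 + 16*v^2 + 1), 1/sqrt(16*u^2 + 16*v^2 + 1)), and the second partials r_uu, r_uv, r_vv. Take dot products:
  L(u, v) = r_uu · N̂ = 0,
  M(u, v) = r_uv · N̂ = 4/sqrt(16*u^2 + 16*v^2 + 1),
  N(u, v) = r_vv · N̂ = 0.
Evaluating at (u, v) = (9/2, -5/2):
  L = 0, M = 4*sqrt(17)/85, N = 0.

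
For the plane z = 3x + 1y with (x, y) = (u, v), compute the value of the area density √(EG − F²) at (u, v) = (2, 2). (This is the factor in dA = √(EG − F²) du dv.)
√(EG − F²)|_{(2, 2)} = sqrt(11)

E = 10, F = 3, G = 2, so EG − F² = 11. Taking the positive square root: √(EG − F²) = sqrt(11). At (u, v) = (2, 2): sqrt(11).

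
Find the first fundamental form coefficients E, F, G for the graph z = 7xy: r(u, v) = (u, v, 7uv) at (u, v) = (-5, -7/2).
E = 2405/4;  F = 1715/2;  G = 1226

Partials: r_u = (1, 0, 7*v), r_v = (0, 1, 7*u). As functions of (u, v):
  E = r_u · r_u = 49*v^2 + 1,
  F = r_u · r_v = 49*u*v,
  G = r_v · r_v = 49*u^2 + 1.
Evaluating at (u, v) = (-5, -7/2): E = 2405/4, F = 1715/2, G = 1226.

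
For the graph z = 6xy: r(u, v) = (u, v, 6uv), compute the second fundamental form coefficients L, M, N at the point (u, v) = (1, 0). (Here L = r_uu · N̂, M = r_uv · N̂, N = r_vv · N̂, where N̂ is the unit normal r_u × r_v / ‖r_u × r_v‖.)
L = 0;  M = 6*sqrt(37)/37;  N = 0

Compute the unit normal N̂(u, v) = (-6*v/sqrt(36*u^2 + 36*v^2 + 1), -6*u/sqrt(36*u^2 + 36*v^2 + 1), 1/sqrt(36*u^2 + 36*v^2 + 1)), and the second partials r_uu, r_uv, r_vv. Take dot products:
  L(u, v) = r_uu · N̂ = 0,
  M(u, v) = r_uv · N̂ = 6/sqrt(36*u^2 + 36*v^2 + 1),
  N(u, v) = r_vv · N̂ = 0.
Evaluating at (u, v) = (1, 0):
  L = 0, M = 6*sqrt(37)/37, N = 0.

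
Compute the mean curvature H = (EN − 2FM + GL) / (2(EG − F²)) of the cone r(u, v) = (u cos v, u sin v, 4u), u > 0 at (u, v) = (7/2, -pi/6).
H = 4*sqrt(17)/119

With E = 17, F = 0, G = u^2, L = 0, M = 0, N = 4*sqrt(17)*u^2/(17*Abs(u)), assemble
  H = (EN − 2FM + GL) / (2(EG − F²)) = 2*sqrt(17)/(17*Abs(u)).
At (u, v) = (7/2, -pi/6): H = 4*sqrt(17)/119.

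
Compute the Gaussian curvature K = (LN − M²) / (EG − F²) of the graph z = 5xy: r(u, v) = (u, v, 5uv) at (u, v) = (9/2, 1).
K = -400/4532641

Coefficients of the first fundamental form: E = 25*v^2 + 1, F = 25*u*v, G = 25*u^2 + 1.
Coefficients of the second fundamental form: L = 0, M = 5/sqrt(25*u^2 + 25*v^2 + 1), N = 0.
Assemble K = (LN − M²)/(EG − F²) = -25/(625*u^4 + 1250*u^2*v^2 + 50*u^2 + 625*v^4 + 50*v^2 + 1). At (u, v) = (9/2, 1): K = -400/4532641.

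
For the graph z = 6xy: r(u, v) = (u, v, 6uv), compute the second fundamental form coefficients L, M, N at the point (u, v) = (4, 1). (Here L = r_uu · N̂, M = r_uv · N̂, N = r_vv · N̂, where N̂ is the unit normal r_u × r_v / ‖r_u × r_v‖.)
L = 0;  M = 6*sqrt(613)/613;  N = 0

Compute the unit normal N̂(u, v) = (-6*v/sqrt(36*u^2 + 36*v^2 + 1), -6*u/sqrt(36*u^2 + 36*v^2 + 1), 1/sqrt(36*u^2 + 36*v^2 + 1)), and the second partials r_uu, r_uv, r_vv. Take dot products:
  L(u, v) = r_uu · N̂ = 0,
  M(u, v) = r_uv · N̂ = 6/sqrt(36*u^2 + 36*v^2 + 1),
  N(u, v) = r_vv · N̂ = 0.
Evaluating at (u, v) = (4, 1):
  L = 0, M = 6*sqrt(613)/613, N = 0.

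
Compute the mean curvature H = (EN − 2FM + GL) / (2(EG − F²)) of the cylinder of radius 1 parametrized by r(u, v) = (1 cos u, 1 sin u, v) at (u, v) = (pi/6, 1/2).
H = -1/2

With E = 1, F = 0, G = 1, L = -1, M = 0, N = 0, assemble
  H = (EN − 2FM + GL) / (2(EG − F²)) = -1/2.
At (u, v) = (pi/6, 1/2): H = -1/2.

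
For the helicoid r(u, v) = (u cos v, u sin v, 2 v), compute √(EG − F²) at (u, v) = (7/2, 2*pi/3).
√(EG − F²)|_{(7/2, 2*pi/3)} = sqrt(65)/2

E = 1, F = 0, G = u^2 + 4; EG − F² = u^2 + 4; √(EG − F²) = sqrt(u^2 + 4). At the given point: sqrt(65)/2.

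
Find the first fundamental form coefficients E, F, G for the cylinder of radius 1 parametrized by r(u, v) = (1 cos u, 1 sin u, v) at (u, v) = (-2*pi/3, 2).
E = 1;  F = 0;  G = 1

Partials: r_u = (-sin(u), cos(u), 0), r_v = (0, 0, 1). As functions of (u, v):
  E = r_u · r_u = 1,
  F = r_u · r_v = 0,
  G = r_v · r_v = 1.
Evaluating at (u, v) = (-2*pi/3, 2): E = 1, F = 0, G = 1.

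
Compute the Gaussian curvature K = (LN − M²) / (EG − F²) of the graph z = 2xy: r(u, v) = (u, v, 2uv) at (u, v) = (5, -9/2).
K = -1/8281

Coefficients of the first fundamental form: E = 4*v^2 + 1, F = 4*u*v, G = 4*u^2 + 1.
Coefficients of the second fundamental form: L = 0, M = 2/sqrt(4*u^2 + 4*v^2 + 1), N = 0.
Assemble K = (LN − M²)/(EG − F²) = -4/(16*u^4 + 32*u^2*v^2 + 8*u^2 + 16*v^4 + 8*v^2 + 1). At (u, v) = (5, -9/2): K = -1/8281.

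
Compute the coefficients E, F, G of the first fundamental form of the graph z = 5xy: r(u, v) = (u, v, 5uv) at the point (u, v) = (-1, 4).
E = 401;  F = -100;  G = 26

Partials: r_u = (1, 0, 5*v), r_v = (0, 1, 5*u). As functions of (u, v):
  E = r_u · r_u = 25*v^2 + 1,
  F = r_u · r_v = 25*u*v,
  G = r_v · r_v = 25*u^2 + 1.
Evaluating at (u, v) = (-1, 4): E = 401, F = -100, G = 26.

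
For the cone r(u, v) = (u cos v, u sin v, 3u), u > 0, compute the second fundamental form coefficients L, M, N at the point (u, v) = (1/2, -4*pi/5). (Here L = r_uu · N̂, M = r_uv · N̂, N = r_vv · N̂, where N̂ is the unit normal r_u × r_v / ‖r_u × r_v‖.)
L = 0;  M = 0;  N = 3*sqrt(10)/20

Compute the unit normal N̂(u, v) = (-3*sqrt(10)*u*cos(v)/(10*Abs(u)), -3*sqrt(10)*u*sin(v)/(10*Abs(u)), sqrt(10)*u/(10*Abs(u))), and the second partials r_uu, r_uv, r_vv. Take dot products:
  L(u, v) = r_uu · N̂ = 0,
  M(u, v) = r_uv · N̂ = 0,
  N(u, v) = r_vv · N̂ = 3*sqrt(10)*u^2/(10*Abs(u)).
Evaluating at (u, v) = (1/2, -4*pi/5):
  L = 0, M = 0, N = 3*sqrt(10)/20.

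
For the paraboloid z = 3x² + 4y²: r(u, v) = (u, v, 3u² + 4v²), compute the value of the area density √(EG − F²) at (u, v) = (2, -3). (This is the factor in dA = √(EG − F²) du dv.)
√(EG − F²)|_{(2, -3)} = sqrt(721)

E = 36*u^2 + 1, F = 48*u*v, G = 64*v^2 + 1, so EG − F² = 36*u^2 + 64*v^2 + 1. Taking the positive square root: √(EG − F²) = sqrt(36*u^2 + 64*v^2 + 1). At (u, v) = (2, -3): sqrt(721).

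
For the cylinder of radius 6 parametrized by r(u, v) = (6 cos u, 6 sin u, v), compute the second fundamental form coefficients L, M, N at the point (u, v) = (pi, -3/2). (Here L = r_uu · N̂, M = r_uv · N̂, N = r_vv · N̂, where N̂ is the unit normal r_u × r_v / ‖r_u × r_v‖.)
L = -6;  M = 0;  N = 0

Compute the unit normal N̂(u, v) = (cos(u), sin(u), 0), and the second partials r_uu, r_uv, r_vv. Take dot products:
  L(u, v) = r_uu · N̂ = -6,
  M(u, v) = r_uv · N̂ = 0,
  N(u, v) = r_vv · N̂ = 0.
Evaluating at (u, v) = (pi, -3/2):
  L = -6, M = 0, N = 0.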